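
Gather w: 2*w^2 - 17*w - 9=2*w^2 - 17*w - 9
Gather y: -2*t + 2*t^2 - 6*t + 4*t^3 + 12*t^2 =4*t^3 + 14*t^2 - 8*t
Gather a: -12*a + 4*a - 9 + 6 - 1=-8*a - 4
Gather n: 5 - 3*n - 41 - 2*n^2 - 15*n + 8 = -2*n^2 - 18*n - 28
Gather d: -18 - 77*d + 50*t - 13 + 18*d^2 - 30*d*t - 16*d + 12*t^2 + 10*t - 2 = 18*d^2 + d*(-30*t - 93) + 12*t^2 + 60*t - 33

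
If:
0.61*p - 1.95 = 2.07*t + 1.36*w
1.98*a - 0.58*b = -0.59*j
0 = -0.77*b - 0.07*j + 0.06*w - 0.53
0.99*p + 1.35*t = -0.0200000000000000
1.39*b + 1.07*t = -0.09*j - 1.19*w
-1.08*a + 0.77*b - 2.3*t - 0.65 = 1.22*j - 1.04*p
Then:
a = -2.14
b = -1.06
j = 6.15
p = 2.43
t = -1.80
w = 2.39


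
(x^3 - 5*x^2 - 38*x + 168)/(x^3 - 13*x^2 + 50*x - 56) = (x + 6)/(x - 2)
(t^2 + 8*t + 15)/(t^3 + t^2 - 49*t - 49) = (t^2 + 8*t + 15)/(t^3 + t^2 - 49*t - 49)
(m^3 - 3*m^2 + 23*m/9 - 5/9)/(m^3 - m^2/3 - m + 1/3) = (m - 5/3)/(m + 1)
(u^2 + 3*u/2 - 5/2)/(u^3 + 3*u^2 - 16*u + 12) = (u + 5/2)/(u^2 + 4*u - 12)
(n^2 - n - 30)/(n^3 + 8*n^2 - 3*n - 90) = (n - 6)/(n^2 + 3*n - 18)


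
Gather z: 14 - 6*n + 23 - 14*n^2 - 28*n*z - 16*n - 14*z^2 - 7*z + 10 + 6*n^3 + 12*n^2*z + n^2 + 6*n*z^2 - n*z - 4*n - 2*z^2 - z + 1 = 6*n^3 - 13*n^2 - 26*n + z^2*(6*n - 16) + z*(12*n^2 - 29*n - 8) + 48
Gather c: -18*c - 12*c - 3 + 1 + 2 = -30*c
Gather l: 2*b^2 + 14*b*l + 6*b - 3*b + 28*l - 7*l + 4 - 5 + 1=2*b^2 + 3*b + l*(14*b + 21)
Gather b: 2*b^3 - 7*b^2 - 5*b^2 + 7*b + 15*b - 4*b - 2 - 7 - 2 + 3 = 2*b^3 - 12*b^2 + 18*b - 8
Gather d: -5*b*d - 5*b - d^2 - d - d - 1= -5*b - d^2 + d*(-5*b - 2) - 1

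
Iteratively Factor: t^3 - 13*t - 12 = (t + 3)*(t^2 - 3*t - 4) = (t - 4)*(t + 3)*(t + 1)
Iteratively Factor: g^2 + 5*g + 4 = (g + 1)*(g + 4)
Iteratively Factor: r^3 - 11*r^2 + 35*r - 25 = (r - 1)*(r^2 - 10*r + 25) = (r - 5)*(r - 1)*(r - 5)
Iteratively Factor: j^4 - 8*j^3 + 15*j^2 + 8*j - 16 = (j - 4)*(j^3 - 4*j^2 - j + 4) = (j - 4)^2*(j^2 - 1) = (j - 4)^2*(j + 1)*(j - 1)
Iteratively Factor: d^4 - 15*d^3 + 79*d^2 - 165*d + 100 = (d - 5)*(d^3 - 10*d^2 + 29*d - 20) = (d - 5)*(d - 1)*(d^2 - 9*d + 20) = (d - 5)*(d - 4)*(d - 1)*(d - 5)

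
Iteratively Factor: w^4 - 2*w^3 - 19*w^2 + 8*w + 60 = (w - 2)*(w^3 - 19*w - 30) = (w - 5)*(w - 2)*(w^2 + 5*w + 6) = (w - 5)*(w - 2)*(w + 3)*(w + 2)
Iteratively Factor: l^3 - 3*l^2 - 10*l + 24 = (l - 2)*(l^2 - l - 12) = (l - 4)*(l - 2)*(l + 3)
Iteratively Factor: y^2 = (y)*(y)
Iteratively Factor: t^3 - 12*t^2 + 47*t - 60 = (t - 4)*(t^2 - 8*t + 15) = (t - 4)*(t - 3)*(t - 5)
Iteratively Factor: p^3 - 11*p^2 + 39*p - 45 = (p - 3)*(p^2 - 8*p + 15) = (p - 5)*(p - 3)*(p - 3)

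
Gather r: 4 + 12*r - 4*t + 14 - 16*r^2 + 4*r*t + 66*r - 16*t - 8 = -16*r^2 + r*(4*t + 78) - 20*t + 10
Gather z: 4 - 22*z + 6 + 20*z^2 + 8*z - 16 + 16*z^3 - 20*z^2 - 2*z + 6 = 16*z^3 - 16*z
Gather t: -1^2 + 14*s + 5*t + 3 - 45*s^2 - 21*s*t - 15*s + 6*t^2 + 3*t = -45*s^2 - s + 6*t^2 + t*(8 - 21*s) + 2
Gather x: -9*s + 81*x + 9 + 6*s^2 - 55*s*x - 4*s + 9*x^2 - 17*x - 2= 6*s^2 - 13*s + 9*x^2 + x*(64 - 55*s) + 7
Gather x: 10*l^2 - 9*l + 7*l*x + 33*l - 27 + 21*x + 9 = 10*l^2 + 24*l + x*(7*l + 21) - 18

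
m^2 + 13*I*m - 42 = (m + 6*I)*(m + 7*I)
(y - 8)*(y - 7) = y^2 - 15*y + 56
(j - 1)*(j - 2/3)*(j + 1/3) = j^3 - 4*j^2/3 + j/9 + 2/9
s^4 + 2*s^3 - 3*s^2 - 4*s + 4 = (s - 1)^2*(s + 2)^2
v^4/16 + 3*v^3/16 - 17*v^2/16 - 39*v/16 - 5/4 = (v/4 + 1/4)^2*(v - 4)*(v + 5)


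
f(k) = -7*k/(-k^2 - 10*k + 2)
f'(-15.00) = -0.30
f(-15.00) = -1.44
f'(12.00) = -0.01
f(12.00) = 0.32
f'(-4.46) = -0.21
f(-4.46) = 1.17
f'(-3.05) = -0.15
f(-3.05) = 0.92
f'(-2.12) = -0.13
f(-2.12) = 0.79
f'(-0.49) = -0.35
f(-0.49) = 0.52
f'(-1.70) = -0.13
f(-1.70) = 0.74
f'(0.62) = -0.79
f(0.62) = 0.95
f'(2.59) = -0.07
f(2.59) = 0.59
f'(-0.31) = -0.59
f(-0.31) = 0.43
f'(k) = -7*k*(2*k + 10)/(-k^2 - 10*k + 2)^2 - 7/(-k^2 - 10*k + 2)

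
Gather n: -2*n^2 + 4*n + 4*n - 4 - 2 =-2*n^2 + 8*n - 6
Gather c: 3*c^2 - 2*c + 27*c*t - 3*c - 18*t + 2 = 3*c^2 + c*(27*t - 5) - 18*t + 2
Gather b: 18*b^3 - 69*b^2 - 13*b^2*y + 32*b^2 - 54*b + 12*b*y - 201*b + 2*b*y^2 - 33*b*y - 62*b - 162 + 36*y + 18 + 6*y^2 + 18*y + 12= 18*b^3 + b^2*(-13*y - 37) + b*(2*y^2 - 21*y - 317) + 6*y^2 + 54*y - 132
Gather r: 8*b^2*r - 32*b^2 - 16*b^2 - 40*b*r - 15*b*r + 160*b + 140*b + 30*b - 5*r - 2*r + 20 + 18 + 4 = -48*b^2 + 330*b + r*(8*b^2 - 55*b - 7) + 42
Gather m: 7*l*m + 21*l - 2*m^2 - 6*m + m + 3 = 21*l - 2*m^2 + m*(7*l - 5) + 3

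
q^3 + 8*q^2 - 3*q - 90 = (q - 3)*(q + 5)*(q + 6)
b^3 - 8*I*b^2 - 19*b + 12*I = (b - 4*I)*(b - 3*I)*(b - I)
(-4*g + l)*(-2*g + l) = 8*g^2 - 6*g*l + l^2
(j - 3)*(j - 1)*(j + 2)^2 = j^4 - 9*j^2 - 4*j + 12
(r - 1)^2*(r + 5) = r^3 + 3*r^2 - 9*r + 5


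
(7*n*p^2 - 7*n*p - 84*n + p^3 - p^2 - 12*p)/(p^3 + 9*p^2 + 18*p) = (7*n*p - 28*n + p^2 - 4*p)/(p*(p + 6))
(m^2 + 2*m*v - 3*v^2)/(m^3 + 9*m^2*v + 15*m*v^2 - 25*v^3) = (m + 3*v)/(m^2 + 10*m*v + 25*v^2)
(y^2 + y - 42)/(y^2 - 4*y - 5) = (-y^2 - y + 42)/(-y^2 + 4*y + 5)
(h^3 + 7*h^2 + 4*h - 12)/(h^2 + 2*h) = h + 5 - 6/h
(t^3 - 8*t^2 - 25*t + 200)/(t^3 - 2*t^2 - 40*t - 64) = (t^2 - 25)/(t^2 + 6*t + 8)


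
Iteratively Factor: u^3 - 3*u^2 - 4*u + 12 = (u - 3)*(u^2 - 4) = (u - 3)*(u - 2)*(u + 2)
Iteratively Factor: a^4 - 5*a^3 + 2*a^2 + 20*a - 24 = (a - 3)*(a^3 - 2*a^2 - 4*a + 8) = (a - 3)*(a + 2)*(a^2 - 4*a + 4) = (a - 3)*(a - 2)*(a + 2)*(a - 2)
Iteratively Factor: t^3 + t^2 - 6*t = (t)*(t^2 + t - 6) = t*(t + 3)*(t - 2)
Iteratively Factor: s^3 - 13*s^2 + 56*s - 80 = (s - 4)*(s^2 - 9*s + 20) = (s - 5)*(s - 4)*(s - 4)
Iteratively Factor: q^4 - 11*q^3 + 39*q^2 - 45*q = (q - 5)*(q^3 - 6*q^2 + 9*q) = (q - 5)*(q - 3)*(q^2 - 3*q) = (q - 5)*(q - 3)^2*(q)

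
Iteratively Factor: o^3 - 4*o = (o)*(o^2 - 4) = o*(o - 2)*(o + 2)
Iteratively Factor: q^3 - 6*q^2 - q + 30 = (q - 5)*(q^2 - q - 6) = (q - 5)*(q - 3)*(q + 2)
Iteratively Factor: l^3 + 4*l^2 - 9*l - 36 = (l + 3)*(l^2 + l - 12) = (l - 3)*(l + 3)*(l + 4)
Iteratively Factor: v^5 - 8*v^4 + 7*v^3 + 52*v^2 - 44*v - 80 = (v - 4)*(v^4 - 4*v^3 - 9*v^2 + 16*v + 20) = (v - 4)*(v + 2)*(v^3 - 6*v^2 + 3*v + 10) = (v - 4)*(v + 1)*(v + 2)*(v^2 - 7*v + 10) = (v - 4)*(v - 2)*(v + 1)*(v + 2)*(v - 5)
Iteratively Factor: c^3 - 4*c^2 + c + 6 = (c - 3)*(c^2 - c - 2) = (c - 3)*(c + 1)*(c - 2)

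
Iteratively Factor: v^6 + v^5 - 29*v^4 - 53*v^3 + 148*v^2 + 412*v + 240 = (v + 1)*(v^5 - 29*v^3 - 24*v^2 + 172*v + 240) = (v - 5)*(v + 1)*(v^4 + 5*v^3 - 4*v^2 - 44*v - 48) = (v - 5)*(v + 1)*(v + 2)*(v^3 + 3*v^2 - 10*v - 24) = (v - 5)*(v + 1)*(v + 2)^2*(v^2 + v - 12) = (v - 5)*(v + 1)*(v + 2)^2*(v + 4)*(v - 3)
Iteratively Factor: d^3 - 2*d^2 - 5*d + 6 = (d - 1)*(d^2 - d - 6) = (d - 3)*(d - 1)*(d + 2)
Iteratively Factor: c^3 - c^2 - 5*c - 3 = (c - 3)*(c^2 + 2*c + 1) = (c - 3)*(c + 1)*(c + 1)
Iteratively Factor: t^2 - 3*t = (t - 3)*(t)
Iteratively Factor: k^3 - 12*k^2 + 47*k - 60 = (k - 4)*(k^2 - 8*k + 15) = (k - 5)*(k - 4)*(k - 3)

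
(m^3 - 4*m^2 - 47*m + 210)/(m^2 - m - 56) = (m^2 - 11*m + 30)/(m - 8)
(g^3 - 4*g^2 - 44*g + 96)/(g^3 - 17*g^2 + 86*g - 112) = (g + 6)/(g - 7)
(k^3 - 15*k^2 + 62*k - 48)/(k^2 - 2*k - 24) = (k^2 - 9*k + 8)/(k + 4)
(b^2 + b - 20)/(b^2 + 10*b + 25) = (b - 4)/(b + 5)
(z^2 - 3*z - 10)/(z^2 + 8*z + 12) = (z - 5)/(z + 6)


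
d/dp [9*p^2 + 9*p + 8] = 18*p + 9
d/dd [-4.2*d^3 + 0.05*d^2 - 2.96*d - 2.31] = -12.6*d^2 + 0.1*d - 2.96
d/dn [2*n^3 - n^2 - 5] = 2*n*(3*n - 1)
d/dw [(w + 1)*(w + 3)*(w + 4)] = 3*w^2 + 16*w + 19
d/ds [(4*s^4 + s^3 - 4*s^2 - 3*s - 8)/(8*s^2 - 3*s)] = 2*(32*s^5 - 14*s^4 - 3*s^3 + 18*s^2 + 64*s - 12)/(s^2*(64*s^2 - 48*s + 9))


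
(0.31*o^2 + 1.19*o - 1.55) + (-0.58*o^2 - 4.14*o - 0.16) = -0.27*o^2 - 2.95*o - 1.71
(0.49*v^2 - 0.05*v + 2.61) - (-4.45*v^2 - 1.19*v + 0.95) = 4.94*v^2 + 1.14*v + 1.66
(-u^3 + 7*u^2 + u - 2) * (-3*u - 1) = 3*u^4 - 20*u^3 - 10*u^2 + 5*u + 2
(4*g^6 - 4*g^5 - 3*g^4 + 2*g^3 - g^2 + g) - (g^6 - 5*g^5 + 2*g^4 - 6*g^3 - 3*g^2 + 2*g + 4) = 3*g^6 + g^5 - 5*g^4 + 8*g^3 + 2*g^2 - g - 4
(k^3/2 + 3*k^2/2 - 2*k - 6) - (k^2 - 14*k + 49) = k^3/2 + k^2/2 + 12*k - 55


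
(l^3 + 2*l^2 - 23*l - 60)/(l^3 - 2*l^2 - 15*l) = (l + 4)/l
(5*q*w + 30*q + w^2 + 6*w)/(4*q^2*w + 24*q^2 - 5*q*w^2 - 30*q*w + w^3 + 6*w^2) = (5*q + w)/(4*q^2 - 5*q*w + w^2)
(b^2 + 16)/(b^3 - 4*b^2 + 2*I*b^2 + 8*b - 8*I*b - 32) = (b - 4*I)/(b^2 - 2*b*(2 + I) + 8*I)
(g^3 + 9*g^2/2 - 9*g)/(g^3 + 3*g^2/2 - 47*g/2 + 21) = g*(2*g - 3)/(2*g^2 - 9*g + 7)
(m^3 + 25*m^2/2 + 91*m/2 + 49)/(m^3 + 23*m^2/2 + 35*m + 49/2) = (m + 2)/(m + 1)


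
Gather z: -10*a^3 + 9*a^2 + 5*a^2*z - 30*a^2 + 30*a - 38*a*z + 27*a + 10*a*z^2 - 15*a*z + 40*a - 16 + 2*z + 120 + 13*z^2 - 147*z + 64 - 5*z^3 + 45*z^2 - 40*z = -10*a^3 - 21*a^2 + 97*a - 5*z^3 + z^2*(10*a + 58) + z*(5*a^2 - 53*a - 185) + 168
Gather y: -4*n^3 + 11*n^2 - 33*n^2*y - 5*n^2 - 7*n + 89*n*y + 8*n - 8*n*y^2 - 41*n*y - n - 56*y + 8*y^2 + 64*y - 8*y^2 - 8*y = -4*n^3 + 6*n^2 - 8*n*y^2 + y*(-33*n^2 + 48*n)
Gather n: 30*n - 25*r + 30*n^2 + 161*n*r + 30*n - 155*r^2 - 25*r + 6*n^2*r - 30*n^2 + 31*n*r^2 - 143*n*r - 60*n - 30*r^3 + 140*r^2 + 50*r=6*n^2*r + n*(31*r^2 + 18*r) - 30*r^3 - 15*r^2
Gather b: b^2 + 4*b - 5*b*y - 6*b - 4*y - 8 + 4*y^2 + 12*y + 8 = b^2 + b*(-5*y - 2) + 4*y^2 + 8*y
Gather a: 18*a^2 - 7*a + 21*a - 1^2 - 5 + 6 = 18*a^2 + 14*a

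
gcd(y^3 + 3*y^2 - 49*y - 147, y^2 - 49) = y^2 - 49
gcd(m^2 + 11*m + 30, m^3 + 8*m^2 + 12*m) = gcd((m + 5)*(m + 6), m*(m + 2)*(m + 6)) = m + 6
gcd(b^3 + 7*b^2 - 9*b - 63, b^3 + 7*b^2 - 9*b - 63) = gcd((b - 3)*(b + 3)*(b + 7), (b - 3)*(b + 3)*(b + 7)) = b^3 + 7*b^2 - 9*b - 63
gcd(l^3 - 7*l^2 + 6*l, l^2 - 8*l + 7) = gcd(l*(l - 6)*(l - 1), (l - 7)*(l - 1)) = l - 1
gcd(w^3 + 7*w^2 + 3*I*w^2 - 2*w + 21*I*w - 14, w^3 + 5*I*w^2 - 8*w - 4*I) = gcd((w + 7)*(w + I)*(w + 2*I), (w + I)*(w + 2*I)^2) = w^2 + 3*I*w - 2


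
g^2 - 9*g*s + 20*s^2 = (g - 5*s)*(g - 4*s)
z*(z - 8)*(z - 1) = z^3 - 9*z^2 + 8*z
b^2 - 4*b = b*(b - 4)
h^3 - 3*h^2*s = h^2*(h - 3*s)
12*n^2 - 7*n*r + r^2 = (-4*n + r)*(-3*n + r)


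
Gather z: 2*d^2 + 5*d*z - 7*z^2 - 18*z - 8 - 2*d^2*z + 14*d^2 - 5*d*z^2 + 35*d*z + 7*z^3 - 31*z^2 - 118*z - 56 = 16*d^2 + 7*z^3 + z^2*(-5*d - 38) + z*(-2*d^2 + 40*d - 136) - 64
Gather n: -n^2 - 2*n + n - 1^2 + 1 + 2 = -n^2 - n + 2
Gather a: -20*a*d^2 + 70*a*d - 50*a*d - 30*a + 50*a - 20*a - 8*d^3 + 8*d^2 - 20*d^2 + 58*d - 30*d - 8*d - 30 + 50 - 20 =a*(-20*d^2 + 20*d) - 8*d^3 - 12*d^2 + 20*d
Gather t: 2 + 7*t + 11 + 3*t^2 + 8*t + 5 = 3*t^2 + 15*t + 18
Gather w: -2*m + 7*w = -2*m + 7*w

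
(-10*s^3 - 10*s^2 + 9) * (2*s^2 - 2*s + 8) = -20*s^5 - 60*s^3 - 62*s^2 - 18*s + 72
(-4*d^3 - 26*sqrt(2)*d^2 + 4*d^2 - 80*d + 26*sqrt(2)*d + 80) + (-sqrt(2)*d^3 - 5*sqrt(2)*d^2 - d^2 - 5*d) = -4*d^3 - sqrt(2)*d^3 - 31*sqrt(2)*d^2 + 3*d^2 - 85*d + 26*sqrt(2)*d + 80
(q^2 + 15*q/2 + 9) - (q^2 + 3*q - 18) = 9*q/2 + 27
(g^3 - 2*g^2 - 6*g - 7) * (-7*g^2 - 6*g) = -7*g^5 + 8*g^4 + 54*g^3 + 85*g^2 + 42*g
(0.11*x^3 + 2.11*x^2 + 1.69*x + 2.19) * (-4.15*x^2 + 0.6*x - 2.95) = -0.4565*x^5 - 8.6905*x^4 - 6.072*x^3 - 14.299*x^2 - 3.6715*x - 6.4605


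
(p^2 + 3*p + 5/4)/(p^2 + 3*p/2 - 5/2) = (p + 1/2)/(p - 1)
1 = 1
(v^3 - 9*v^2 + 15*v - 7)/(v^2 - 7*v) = v - 2 + 1/v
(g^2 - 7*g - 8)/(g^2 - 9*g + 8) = (g + 1)/(g - 1)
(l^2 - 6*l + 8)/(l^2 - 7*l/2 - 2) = 2*(l - 2)/(2*l + 1)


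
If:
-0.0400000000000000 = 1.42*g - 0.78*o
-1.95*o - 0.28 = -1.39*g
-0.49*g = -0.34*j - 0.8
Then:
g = -0.18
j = -2.61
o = -0.27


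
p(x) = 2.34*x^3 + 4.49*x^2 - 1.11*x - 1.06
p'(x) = 7.02*x^2 + 8.98*x - 1.11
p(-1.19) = 2.68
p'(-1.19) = -1.86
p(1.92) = 29.92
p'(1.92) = 42.01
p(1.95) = 31.20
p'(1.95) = 43.09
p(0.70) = 1.17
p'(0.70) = 8.62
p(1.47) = 14.44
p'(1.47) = 27.26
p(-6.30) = -400.97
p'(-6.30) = 220.94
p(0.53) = -0.04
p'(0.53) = 5.62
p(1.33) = 10.91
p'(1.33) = 23.25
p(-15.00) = -6871.66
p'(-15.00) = 1443.69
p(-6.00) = -338.20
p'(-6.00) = 197.73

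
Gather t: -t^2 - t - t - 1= -t^2 - 2*t - 1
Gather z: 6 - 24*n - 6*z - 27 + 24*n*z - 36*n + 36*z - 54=-60*n + z*(24*n + 30) - 75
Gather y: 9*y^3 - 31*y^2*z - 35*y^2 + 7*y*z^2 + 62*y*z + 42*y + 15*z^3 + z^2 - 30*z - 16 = 9*y^3 + y^2*(-31*z - 35) + y*(7*z^2 + 62*z + 42) + 15*z^3 + z^2 - 30*z - 16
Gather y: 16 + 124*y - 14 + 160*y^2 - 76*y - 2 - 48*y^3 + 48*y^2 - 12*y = -48*y^3 + 208*y^2 + 36*y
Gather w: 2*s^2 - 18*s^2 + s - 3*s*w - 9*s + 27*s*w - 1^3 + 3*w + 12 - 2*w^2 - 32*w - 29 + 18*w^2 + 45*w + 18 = -16*s^2 - 8*s + 16*w^2 + w*(24*s + 16)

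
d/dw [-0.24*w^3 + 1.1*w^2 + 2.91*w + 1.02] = -0.72*w^2 + 2.2*w + 2.91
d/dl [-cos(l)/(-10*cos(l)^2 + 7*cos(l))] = 10*sin(l)/(10*cos(l) - 7)^2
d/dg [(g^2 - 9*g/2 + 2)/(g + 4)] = (g^2 + 8*g - 20)/(g^2 + 8*g + 16)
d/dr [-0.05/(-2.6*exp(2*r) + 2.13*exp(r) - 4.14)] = (0.1065 - 0.26*exp(r))*exp(r)/(2.6*exp(2*r) - 2.13*exp(r) + 4.14)^2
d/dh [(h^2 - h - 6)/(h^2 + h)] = 2*(h^2 + 6*h + 3)/(h^2*(h^2 + 2*h + 1))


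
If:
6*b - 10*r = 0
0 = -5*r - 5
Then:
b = -5/3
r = -1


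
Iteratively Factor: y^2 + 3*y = (y + 3)*(y)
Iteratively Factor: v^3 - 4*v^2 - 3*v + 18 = (v + 2)*(v^2 - 6*v + 9) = (v - 3)*(v + 2)*(v - 3)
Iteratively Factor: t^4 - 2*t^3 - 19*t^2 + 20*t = (t - 5)*(t^3 + 3*t^2 - 4*t) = (t - 5)*(t + 4)*(t^2 - t) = t*(t - 5)*(t + 4)*(t - 1)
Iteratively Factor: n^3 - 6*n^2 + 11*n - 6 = (n - 3)*(n^2 - 3*n + 2) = (n - 3)*(n - 2)*(n - 1)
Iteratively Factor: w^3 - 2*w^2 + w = (w - 1)*(w^2 - w) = (w - 1)^2*(w)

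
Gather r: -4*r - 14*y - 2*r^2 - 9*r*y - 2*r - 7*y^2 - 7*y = -2*r^2 + r*(-9*y - 6) - 7*y^2 - 21*y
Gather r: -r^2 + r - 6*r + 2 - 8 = -r^2 - 5*r - 6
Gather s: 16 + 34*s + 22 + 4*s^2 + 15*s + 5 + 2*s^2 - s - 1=6*s^2 + 48*s + 42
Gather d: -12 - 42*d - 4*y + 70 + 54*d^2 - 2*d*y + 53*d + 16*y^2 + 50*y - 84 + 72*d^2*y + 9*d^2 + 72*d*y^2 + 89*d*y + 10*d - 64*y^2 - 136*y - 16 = d^2*(72*y + 63) + d*(72*y^2 + 87*y + 21) - 48*y^2 - 90*y - 42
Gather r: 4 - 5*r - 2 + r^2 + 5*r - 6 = r^2 - 4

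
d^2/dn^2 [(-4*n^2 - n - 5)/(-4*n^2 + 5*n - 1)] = 12*(16*n^3 + 32*n^2 - 52*n + 19)/(64*n^6 - 240*n^5 + 348*n^4 - 245*n^3 + 87*n^2 - 15*n + 1)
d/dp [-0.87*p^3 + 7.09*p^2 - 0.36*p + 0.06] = -2.61*p^2 + 14.18*p - 0.36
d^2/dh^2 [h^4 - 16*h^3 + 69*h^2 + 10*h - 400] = 12*h^2 - 96*h + 138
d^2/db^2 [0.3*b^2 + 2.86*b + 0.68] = 0.600000000000000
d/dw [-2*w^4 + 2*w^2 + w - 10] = -8*w^3 + 4*w + 1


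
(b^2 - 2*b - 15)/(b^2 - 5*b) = (b + 3)/b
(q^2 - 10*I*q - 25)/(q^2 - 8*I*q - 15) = (q - 5*I)/(q - 3*I)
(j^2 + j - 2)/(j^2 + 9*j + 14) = (j - 1)/(j + 7)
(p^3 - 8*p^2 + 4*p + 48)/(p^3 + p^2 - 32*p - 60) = (p - 4)/(p + 5)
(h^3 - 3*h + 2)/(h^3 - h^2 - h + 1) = (h + 2)/(h + 1)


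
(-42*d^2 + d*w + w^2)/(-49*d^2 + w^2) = (-6*d + w)/(-7*d + w)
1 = 1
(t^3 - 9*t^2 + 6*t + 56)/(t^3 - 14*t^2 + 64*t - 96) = (t^2 - 5*t - 14)/(t^2 - 10*t + 24)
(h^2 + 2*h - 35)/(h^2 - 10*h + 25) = (h + 7)/(h - 5)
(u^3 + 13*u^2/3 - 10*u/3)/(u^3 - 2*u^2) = (3*u^2 + 13*u - 10)/(3*u*(u - 2))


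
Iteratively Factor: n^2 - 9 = (n - 3)*(n + 3)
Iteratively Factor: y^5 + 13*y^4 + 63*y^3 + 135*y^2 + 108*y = (y + 3)*(y^4 + 10*y^3 + 33*y^2 + 36*y) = y*(y + 3)*(y^3 + 10*y^2 + 33*y + 36) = y*(y + 3)^2*(y^2 + 7*y + 12) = y*(y + 3)^2*(y + 4)*(y + 3)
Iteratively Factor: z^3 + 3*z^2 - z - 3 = (z - 1)*(z^2 + 4*z + 3) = (z - 1)*(z + 3)*(z + 1)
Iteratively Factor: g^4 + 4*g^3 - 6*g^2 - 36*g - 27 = (g + 1)*(g^3 + 3*g^2 - 9*g - 27) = (g + 1)*(g + 3)*(g^2 - 9) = (g - 3)*(g + 1)*(g + 3)*(g + 3)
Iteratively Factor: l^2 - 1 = (l + 1)*(l - 1)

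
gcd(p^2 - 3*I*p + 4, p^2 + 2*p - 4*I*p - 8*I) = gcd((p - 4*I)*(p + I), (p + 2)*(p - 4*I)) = p - 4*I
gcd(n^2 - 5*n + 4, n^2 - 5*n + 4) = n^2 - 5*n + 4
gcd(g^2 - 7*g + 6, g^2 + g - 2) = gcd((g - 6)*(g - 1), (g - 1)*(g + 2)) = g - 1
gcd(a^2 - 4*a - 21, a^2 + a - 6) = a + 3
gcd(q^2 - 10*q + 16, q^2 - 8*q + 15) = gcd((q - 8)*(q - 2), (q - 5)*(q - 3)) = 1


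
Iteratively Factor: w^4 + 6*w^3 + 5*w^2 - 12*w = (w + 4)*(w^3 + 2*w^2 - 3*w) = w*(w + 4)*(w^2 + 2*w - 3) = w*(w + 3)*(w + 4)*(w - 1)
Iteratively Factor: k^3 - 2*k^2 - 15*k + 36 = (k - 3)*(k^2 + k - 12) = (k - 3)*(k + 4)*(k - 3)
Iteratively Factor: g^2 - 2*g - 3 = (g - 3)*(g + 1)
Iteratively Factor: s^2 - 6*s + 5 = (s - 5)*(s - 1)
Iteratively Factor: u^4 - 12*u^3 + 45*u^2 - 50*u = (u - 2)*(u^3 - 10*u^2 + 25*u) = u*(u - 2)*(u^2 - 10*u + 25) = u*(u - 5)*(u - 2)*(u - 5)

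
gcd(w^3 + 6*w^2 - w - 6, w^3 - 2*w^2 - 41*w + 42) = w^2 + 5*w - 6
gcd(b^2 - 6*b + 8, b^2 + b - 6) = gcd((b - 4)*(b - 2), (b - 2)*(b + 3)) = b - 2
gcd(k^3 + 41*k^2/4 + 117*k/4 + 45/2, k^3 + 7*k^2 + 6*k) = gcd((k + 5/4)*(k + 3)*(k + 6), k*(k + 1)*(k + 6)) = k + 6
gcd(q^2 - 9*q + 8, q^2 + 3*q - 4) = q - 1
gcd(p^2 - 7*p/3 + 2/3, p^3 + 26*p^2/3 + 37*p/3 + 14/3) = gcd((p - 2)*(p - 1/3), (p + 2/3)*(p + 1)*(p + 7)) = 1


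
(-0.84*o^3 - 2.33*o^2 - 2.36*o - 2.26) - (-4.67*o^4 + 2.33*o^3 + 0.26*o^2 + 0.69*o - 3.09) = 4.67*o^4 - 3.17*o^3 - 2.59*o^2 - 3.05*o + 0.83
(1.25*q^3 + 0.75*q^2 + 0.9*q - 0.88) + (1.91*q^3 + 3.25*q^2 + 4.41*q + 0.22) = 3.16*q^3 + 4.0*q^2 + 5.31*q - 0.66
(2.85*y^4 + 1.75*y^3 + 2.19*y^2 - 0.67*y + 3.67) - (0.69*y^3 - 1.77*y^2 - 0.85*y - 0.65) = 2.85*y^4 + 1.06*y^3 + 3.96*y^2 + 0.18*y + 4.32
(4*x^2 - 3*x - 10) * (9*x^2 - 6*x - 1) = 36*x^4 - 51*x^3 - 76*x^2 + 63*x + 10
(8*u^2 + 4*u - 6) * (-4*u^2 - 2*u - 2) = -32*u^4 - 32*u^3 + 4*u + 12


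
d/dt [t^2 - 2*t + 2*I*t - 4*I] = 2*t - 2 + 2*I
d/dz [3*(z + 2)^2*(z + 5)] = 9*(z + 2)*(z + 4)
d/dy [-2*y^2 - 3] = -4*y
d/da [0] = 0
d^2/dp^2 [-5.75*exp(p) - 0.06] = -5.75*exp(p)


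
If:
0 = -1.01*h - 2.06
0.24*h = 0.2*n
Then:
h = -2.04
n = -2.45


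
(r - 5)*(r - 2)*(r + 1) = r^3 - 6*r^2 + 3*r + 10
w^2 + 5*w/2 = w*(w + 5/2)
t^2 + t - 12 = (t - 3)*(t + 4)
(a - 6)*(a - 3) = a^2 - 9*a + 18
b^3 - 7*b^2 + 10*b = b*(b - 5)*(b - 2)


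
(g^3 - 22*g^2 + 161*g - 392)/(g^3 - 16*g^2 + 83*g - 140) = (g^2 - 15*g + 56)/(g^2 - 9*g + 20)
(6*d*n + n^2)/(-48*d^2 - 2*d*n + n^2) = -n/(8*d - n)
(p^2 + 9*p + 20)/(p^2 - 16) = (p + 5)/(p - 4)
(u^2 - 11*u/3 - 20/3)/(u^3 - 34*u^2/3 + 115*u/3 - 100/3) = (3*u + 4)/(3*u^2 - 19*u + 20)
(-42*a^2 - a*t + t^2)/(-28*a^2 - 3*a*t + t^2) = (6*a + t)/(4*a + t)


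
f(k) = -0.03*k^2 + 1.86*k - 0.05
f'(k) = 1.86 - 0.06*k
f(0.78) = 1.38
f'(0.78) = 1.81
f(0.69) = 1.22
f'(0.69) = 1.82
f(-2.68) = -5.25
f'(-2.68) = 2.02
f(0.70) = 1.24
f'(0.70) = 1.82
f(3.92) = 6.78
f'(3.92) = 1.62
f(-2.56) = -5.01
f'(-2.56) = 2.01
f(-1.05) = -2.04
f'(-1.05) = 1.92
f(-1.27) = -2.46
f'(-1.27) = 1.94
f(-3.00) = -5.90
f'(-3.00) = 2.04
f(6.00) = 10.03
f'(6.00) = 1.50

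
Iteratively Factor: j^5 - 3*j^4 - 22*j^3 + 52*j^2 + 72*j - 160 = (j + 2)*(j^4 - 5*j^3 - 12*j^2 + 76*j - 80) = (j - 2)*(j + 2)*(j^3 - 3*j^2 - 18*j + 40) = (j - 2)^2*(j + 2)*(j^2 - j - 20) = (j - 2)^2*(j + 2)*(j + 4)*(j - 5)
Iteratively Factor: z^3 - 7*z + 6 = (z - 1)*(z^2 + z - 6) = (z - 2)*(z - 1)*(z + 3)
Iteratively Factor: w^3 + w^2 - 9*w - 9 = (w - 3)*(w^2 + 4*w + 3) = (w - 3)*(w + 3)*(w + 1)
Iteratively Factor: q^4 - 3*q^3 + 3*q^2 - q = (q - 1)*(q^3 - 2*q^2 + q) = q*(q - 1)*(q^2 - 2*q + 1) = q*(q - 1)^2*(q - 1)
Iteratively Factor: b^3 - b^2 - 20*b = (b - 5)*(b^2 + 4*b) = (b - 5)*(b + 4)*(b)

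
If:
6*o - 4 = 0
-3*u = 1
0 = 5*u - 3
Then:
No Solution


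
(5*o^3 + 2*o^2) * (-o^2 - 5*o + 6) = -5*o^5 - 27*o^4 + 20*o^3 + 12*o^2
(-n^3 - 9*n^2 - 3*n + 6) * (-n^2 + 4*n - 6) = n^5 + 5*n^4 - 27*n^3 + 36*n^2 + 42*n - 36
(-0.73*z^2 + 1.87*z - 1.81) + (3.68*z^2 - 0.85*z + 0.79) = 2.95*z^2 + 1.02*z - 1.02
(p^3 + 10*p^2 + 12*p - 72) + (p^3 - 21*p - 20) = 2*p^3 + 10*p^2 - 9*p - 92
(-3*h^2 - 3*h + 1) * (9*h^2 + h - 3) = -27*h^4 - 30*h^3 + 15*h^2 + 10*h - 3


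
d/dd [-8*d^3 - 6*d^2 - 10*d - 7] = -24*d^2 - 12*d - 10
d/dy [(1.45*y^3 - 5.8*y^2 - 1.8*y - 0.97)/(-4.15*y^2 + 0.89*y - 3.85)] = (-6.0175*y^4 + 2.581*y^3 - 29.3795*y^2 + 36.609*y + 7.7933)/(17.2225*y^4 - 7.387*y^3 + 32.7471*y^2 - 6.853*y + 14.8225)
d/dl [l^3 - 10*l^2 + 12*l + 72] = 3*l^2 - 20*l + 12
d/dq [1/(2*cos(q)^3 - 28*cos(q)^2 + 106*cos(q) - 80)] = (3*cos(q)^2 - 28*cos(q) + 53)*sin(q)/(2*(cos(q)^3 - 14*cos(q)^2 + 53*cos(q) - 40)^2)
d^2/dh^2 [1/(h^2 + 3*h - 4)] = 2*(-h^2 - 3*h + (2*h + 3)^2 + 4)/(h^2 + 3*h - 4)^3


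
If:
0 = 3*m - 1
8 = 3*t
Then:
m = 1/3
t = 8/3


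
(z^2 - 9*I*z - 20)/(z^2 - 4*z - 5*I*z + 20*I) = (z - 4*I)/(z - 4)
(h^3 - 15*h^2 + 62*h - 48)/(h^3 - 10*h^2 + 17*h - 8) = (h - 6)/(h - 1)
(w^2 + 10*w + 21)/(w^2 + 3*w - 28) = (w + 3)/(w - 4)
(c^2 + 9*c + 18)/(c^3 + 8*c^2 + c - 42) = (c + 6)/(c^2 + 5*c - 14)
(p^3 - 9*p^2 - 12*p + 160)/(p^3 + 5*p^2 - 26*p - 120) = (p - 8)/(p + 6)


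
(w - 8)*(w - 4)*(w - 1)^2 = w^4 - 14*w^3 + 57*w^2 - 76*w + 32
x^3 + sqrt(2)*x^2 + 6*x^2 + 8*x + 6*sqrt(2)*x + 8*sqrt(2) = (x + 2)*(x + 4)*(x + sqrt(2))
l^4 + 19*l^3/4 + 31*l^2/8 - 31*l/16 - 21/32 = (l - 1/2)*(l + 1/4)*(l + 3/2)*(l + 7/2)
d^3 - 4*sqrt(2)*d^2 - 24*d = d*(d - 6*sqrt(2))*(d + 2*sqrt(2))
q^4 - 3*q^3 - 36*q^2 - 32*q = q*(q - 8)*(q + 1)*(q + 4)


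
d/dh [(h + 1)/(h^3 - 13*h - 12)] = (1 - 2*h)/(h^4 - 2*h^3 - 23*h^2 + 24*h + 144)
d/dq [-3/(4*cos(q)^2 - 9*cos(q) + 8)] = 3*(9 - 8*cos(q))*sin(q)/(4*cos(q)^2 - 9*cos(q) + 8)^2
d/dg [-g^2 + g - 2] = 1 - 2*g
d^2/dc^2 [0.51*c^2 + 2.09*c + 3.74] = 1.02000000000000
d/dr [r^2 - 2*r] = 2*r - 2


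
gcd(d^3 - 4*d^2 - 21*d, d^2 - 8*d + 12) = 1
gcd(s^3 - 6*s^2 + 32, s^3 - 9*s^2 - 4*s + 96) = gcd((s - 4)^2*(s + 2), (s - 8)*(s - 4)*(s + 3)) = s - 4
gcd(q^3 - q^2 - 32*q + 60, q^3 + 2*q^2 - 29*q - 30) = q^2 + q - 30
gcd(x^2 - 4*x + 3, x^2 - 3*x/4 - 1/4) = x - 1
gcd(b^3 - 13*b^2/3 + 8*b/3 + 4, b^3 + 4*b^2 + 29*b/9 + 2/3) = b + 2/3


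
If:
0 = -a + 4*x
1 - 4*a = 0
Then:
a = 1/4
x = 1/16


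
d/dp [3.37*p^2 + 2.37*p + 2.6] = 6.74*p + 2.37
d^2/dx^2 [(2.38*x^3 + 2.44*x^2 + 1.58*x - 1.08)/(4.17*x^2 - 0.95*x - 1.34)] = (1.13686837721616e-13*x^4 + 105.174872*x^3 - 12.69624*x^2 + 104.284032*x - 9.2792)/(72.511713*x^6 - 49.558365*x^5 - 58.613103*x^4 + 30.993085*x^3 + 18.834906*x^2 - 5.11746*x - 2.406104)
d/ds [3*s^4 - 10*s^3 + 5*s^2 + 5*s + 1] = 12*s^3 - 30*s^2 + 10*s + 5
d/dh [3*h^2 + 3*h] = 6*h + 3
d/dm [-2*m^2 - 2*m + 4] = -4*m - 2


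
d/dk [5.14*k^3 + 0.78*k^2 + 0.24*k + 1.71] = 15.42*k^2 + 1.56*k + 0.24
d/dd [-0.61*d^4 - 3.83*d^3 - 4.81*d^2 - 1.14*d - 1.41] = -2.44*d^3 - 11.49*d^2 - 9.62*d - 1.14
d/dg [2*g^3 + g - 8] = 6*g^2 + 1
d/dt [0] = 0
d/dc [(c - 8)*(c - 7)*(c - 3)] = 3*c^2 - 36*c + 101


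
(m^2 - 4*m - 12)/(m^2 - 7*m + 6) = (m + 2)/(m - 1)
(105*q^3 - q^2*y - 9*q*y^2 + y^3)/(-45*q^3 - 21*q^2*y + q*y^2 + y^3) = (-7*q + y)/(3*q + y)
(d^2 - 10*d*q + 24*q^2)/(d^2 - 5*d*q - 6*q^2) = (d - 4*q)/(d + q)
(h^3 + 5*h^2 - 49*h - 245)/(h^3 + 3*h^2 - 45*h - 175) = (h + 7)/(h + 5)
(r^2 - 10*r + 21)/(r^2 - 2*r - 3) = (r - 7)/(r + 1)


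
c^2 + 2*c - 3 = (c - 1)*(c + 3)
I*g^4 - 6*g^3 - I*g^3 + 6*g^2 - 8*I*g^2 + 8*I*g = g*(g + 2*I)*(g + 4*I)*(I*g - I)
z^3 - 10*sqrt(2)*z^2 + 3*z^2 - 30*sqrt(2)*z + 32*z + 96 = (z + 3)*(z - 8*sqrt(2))*(z - 2*sqrt(2))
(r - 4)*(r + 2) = r^2 - 2*r - 8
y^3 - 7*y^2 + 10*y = y*(y - 5)*(y - 2)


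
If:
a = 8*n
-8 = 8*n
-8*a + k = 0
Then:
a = -8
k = -64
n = -1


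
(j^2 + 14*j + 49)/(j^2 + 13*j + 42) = (j + 7)/(j + 6)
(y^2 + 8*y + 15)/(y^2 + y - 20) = (y + 3)/(y - 4)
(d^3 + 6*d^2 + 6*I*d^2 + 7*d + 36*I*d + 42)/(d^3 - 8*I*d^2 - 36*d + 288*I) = (d^2 + 6*I*d + 7)/(d^2 + d*(-6 - 8*I) + 48*I)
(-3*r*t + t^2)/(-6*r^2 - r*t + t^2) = t/(2*r + t)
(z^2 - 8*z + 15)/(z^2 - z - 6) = (z - 5)/(z + 2)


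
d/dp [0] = 0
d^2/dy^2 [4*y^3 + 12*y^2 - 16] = 24*y + 24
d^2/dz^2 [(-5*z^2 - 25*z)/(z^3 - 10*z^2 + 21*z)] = 10*(-z^3 - 15*z^2 + 213*z - 605)/(z^6 - 30*z^5 + 363*z^4 - 2260*z^3 + 7623*z^2 - 13230*z + 9261)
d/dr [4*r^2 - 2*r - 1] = 8*r - 2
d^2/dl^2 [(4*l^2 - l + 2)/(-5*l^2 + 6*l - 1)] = 10*(-19*l^3 - 18*l^2 + 33*l - 12)/(125*l^6 - 450*l^5 + 615*l^4 - 396*l^3 + 123*l^2 - 18*l + 1)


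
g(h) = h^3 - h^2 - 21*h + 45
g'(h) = 3*h^2 - 2*h - 21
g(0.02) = 44.58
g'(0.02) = -21.04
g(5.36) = 57.70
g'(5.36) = 54.47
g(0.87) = 26.63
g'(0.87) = -20.47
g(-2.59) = 75.31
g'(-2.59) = 4.30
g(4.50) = 21.38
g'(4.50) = 30.75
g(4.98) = 39.13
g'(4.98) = 43.44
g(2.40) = 2.66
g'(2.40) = -8.52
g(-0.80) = 60.65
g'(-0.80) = -17.48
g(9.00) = 504.00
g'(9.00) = 204.00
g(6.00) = 99.00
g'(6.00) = 75.00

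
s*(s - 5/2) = s^2 - 5*s/2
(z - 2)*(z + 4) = z^2 + 2*z - 8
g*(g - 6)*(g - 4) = g^3 - 10*g^2 + 24*g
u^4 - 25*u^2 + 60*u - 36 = (u - 3)*(u - 2)*(u - 1)*(u + 6)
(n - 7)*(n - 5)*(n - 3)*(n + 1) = n^4 - 14*n^3 + 56*n^2 - 34*n - 105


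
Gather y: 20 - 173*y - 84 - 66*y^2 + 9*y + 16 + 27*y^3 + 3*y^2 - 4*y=27*y^3 - 63*y^2 - 168*y - 48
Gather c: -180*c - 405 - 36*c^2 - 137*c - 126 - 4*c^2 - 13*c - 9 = -40*c^2 - 330*c - 540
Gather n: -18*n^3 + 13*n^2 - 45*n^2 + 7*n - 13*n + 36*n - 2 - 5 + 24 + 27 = -18*n^3 - 32*n^2 + 30*n + 44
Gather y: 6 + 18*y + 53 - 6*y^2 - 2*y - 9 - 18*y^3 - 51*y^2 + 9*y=-18*y^3 - 57*y^2 + 25*y + 50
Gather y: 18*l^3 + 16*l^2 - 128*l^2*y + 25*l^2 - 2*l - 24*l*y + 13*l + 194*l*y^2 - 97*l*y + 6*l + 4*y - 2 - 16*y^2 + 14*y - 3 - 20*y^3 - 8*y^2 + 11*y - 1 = 18*l^3 + 41*l^2 + 17*l - 20*y^3 + y^2*(194*l - 24) + y*(-128*l^2 - 121*l + 29) - 6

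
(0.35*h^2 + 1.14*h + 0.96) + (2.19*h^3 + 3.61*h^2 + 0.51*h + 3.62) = 2.19*h^3 + 3.96*h^2 + 1.65*h + 4.58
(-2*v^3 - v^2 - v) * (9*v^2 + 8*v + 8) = -18*v^5 - 25*v^4 - 33*v^3 - 16*v^2 - 8*v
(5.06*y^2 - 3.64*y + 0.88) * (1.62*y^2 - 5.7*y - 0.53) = 8.1972*y^4 - 34.7388*y^3 + 19.4918*y^2 - 3.0868*y - 0.4664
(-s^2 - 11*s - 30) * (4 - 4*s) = 4*s^3 + 40*s^2 + 76*s - 120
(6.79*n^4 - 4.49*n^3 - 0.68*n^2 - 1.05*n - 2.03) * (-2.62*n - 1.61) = -17.7898*n^5 + 0.831900000000001*n^4 + 9.0105*n^3 + 3.8458*n^2 + 7.0091*n + 3.2683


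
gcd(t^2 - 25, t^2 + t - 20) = t + 5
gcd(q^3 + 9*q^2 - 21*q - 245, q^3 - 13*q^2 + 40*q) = q - 5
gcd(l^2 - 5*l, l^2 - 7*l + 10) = l - 5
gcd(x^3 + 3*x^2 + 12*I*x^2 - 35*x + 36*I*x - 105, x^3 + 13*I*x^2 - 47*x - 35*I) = x^2 + 12*I*x - 35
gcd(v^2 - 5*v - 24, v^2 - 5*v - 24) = v^2 - 5*v - 24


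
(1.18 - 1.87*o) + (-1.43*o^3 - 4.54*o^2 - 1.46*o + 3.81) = -1.43*o^3 - 4.54*o^2 - 3.33*o + 4.99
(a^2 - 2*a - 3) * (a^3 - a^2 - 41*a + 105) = a^5 - 3*a^4 - 42*a^3 + 190*a^2 - 87*a - 315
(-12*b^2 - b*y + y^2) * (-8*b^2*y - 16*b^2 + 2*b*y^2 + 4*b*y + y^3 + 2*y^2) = 96*b^4*y + 192*b^4 - 16*b^3*y^2 - 32*b^3*y - 22*b^2*y^3 - 44*b^2*y^2 + b*y^4 + 2*b*y^3 + y^5 + 2*y^4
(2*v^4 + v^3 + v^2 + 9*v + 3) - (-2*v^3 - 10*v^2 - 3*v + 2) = 2*v^4 + 3*v^3 + 11*v^2 + 12*v + 1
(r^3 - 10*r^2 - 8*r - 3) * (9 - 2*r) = -2*r^4 + 29*r^3 - 74*r^2 - 66*r - 27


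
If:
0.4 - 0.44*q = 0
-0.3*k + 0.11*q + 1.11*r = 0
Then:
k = 3.7*r + 0.333333333333333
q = 0.91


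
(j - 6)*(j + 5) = j^2 - j - 30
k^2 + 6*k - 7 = (k - 1)*(k + 7)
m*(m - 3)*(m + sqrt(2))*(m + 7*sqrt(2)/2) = m^4 - 3*m^3 + 9*sqrt(2)*m^3/2 - 27*sqrt(2)*m^2/2 + 7*m^2 - 21*m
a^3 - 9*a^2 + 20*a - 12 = (a - 6)*(a - 2)*(a - 1)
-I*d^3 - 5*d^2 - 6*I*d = d*(d - 6*I)*(-I*d + 1)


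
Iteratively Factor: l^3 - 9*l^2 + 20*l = (l - 4)*(l^2 - 5*l) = l*(l - 4)*(l - 5)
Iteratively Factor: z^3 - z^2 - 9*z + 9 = (z - 1)*(z^2 - 9) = (z - 3)*(z - 1)*(z + 3)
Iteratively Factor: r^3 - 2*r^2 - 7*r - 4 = (r + 1)*(r^2 - 3*r - 4) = (r + 1)^2*(r - 4)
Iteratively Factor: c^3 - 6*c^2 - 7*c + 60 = (c + 3)*(c^2 - 9*c + 20) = (c - 4)*(c + 3)*(c - 5)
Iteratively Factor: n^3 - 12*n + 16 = (n - 2)*(n^2 + 2*n - 8) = (n - 2)*(n + 4)*(n - 2)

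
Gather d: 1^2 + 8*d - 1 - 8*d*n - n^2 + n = d*(8 - 8*n) - n^2 + n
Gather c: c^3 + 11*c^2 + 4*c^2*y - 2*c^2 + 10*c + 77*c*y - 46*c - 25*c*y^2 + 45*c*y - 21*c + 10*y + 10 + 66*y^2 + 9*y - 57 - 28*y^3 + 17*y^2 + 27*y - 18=c^3 + c^2*(4*y + 9) + c*(-25*y^2 + 122*y - 57) - 28*y^3 + 83*y^2 + 46*y - 65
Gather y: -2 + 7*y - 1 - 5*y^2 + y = -5*y^2 + 8*y - 3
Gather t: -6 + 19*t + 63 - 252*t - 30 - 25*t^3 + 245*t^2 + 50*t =-25*t^3 + 245*t^2 - 183*t + 27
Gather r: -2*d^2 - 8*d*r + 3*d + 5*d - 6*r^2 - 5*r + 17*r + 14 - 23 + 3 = -2*d^2 + 8*d - 6*r^2 + r*(12 - 8*d) - 6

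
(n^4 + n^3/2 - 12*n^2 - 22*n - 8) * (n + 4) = n^5 + 9*n^4/2 - 10*n^3 - 70*n^2 - 96*n - 32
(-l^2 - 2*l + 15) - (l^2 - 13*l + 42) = -2*l^2 + 11*l - 27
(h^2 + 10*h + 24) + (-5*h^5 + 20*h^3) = -5*h^5 + 20*h^3 + h^2 + 10*h + 24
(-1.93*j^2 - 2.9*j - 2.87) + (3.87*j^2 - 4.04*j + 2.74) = 1.94*j^2 - 6.94*j - 0.13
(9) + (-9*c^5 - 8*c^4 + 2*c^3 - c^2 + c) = -9*c^5 - 8*c^4 + 2*c^3 - c^2 + c + 9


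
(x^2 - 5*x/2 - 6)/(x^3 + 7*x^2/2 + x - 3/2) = (2*x^2 - 5*x - 12)/(2*x^3 + 7*x^2 + 2*x - 3)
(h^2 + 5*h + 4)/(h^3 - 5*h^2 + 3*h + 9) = (h + 4)/(h^2 - 6*h + 9)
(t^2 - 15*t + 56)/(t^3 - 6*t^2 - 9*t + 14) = (t - 8)/(t^2 + t - 2)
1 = 1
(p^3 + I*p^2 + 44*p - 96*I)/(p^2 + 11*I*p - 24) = (p^2 - 7*I*p - 12)/(p + 3*I)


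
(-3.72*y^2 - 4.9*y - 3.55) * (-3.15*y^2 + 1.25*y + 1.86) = 11.718*y^4 + 10.785*y^3 - 1.8617*y^2 - 13.5515*y - 6.603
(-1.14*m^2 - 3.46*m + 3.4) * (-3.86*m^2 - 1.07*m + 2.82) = 4.4004*m^4 + 14.5754*m^3 - 12.6366*m^2 - 13.3952*m + 9.588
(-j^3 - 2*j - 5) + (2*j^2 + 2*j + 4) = -j^3 + 2*j^2 - 1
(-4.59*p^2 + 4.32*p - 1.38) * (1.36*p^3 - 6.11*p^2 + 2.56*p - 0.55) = -6.2424*p^5 + 33.9201*p^4 - 40.0224*p^3 + 22.0155*p^2 - 5.9088*p + 0.759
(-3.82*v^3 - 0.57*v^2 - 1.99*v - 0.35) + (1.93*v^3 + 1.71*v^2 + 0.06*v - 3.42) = -1.89*v^3 + 1.14*v^2 - 1.93*v - 3.77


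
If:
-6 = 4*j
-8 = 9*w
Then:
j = -3/2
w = -8/9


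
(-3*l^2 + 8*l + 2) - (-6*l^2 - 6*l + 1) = 3*l^2 + 14*l + 1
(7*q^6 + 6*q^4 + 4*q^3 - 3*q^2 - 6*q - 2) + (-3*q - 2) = 7*q^6 + 6*q^4 + 4*q^3 - 3*q^2 - 9*q - 4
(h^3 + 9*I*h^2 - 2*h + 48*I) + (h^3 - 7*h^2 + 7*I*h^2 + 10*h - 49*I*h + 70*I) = 2*h^3 - 7*h^2 + 16*I*h^2 + 8*h - 49*I*h + 118*I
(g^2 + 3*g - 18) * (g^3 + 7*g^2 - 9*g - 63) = g^5 + 10*g^4 - 6*g^3 - 216*g^2 - 27*g + 1134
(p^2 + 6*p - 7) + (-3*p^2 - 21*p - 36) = -2*p^2 - 15*p - 43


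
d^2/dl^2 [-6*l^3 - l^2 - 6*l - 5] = -36*l - 2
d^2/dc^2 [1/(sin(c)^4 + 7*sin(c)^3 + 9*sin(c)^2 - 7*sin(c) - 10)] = (-16*sin(c)^6/cos(c)^4 - 161*sin(c)^5/cos(c)^4 + 651*sin(c)/cos(c)^2 - 763*sin(c)/cos(c)^4 - 545*tan(c)^4 + 181/cos(c)^2 - 459/cos(c)^4)/((sin(c) + 2)^3*(sin(c) + 5)^3)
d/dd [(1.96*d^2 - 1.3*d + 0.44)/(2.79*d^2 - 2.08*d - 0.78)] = (-0.449800000000002*d^2 - 5.5128*d + 1.9292)/(7.7841*d^4 - 11.6064*d^3 - 0.0259999999999998*d^2 + 3.2448*d + 0.6084)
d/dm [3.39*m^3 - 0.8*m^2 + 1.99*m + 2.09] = 10.17*m^2 - 1.6*m + 1.99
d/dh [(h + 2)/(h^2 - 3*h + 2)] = (h^2 - 3*h - (h + 2)*(2*h - 3) + 2)/(h^2 - 3*h + 2)^2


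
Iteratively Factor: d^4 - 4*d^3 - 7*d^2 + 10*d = (d - 1)*(d^3 - 3*d^2 - 10*d) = d*(d - 1)*(d^2 - 3*d - 10) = d*(d - 1)*(d + 2)*(d - 5)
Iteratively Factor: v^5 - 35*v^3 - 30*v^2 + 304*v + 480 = (v + 4)*(v^4 - 4*v^3 - 19*v^2 + 46*v + 120) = (v + 3)*(v + 4)*(v^3 - 7*v^2 + 2*v + 40) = (v - 4)*(v + 3)*(v + 4)*(v^2 - 3*v - 10) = (v - 5)*(v - 4)*(v + 3)*(v + 4)*(v + 2)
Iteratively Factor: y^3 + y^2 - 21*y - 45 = (y + 3)*(y^2 - 2*y - 15) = (y + 3)^2*(y - 5)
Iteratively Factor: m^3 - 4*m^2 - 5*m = (m + 1)*(m^2 - 5*m) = m*(m + 1)*(m - 5)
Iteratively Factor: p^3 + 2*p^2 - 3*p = (p)*(p^2 + 2*p - 3) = p*(p + 3)*(p - 1)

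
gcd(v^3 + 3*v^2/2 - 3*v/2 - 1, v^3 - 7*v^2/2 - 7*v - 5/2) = v + 1/2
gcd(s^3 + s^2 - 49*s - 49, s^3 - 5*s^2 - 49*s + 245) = s^2 - 49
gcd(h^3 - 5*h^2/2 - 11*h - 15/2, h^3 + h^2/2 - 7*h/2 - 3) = h^2 + 5*h/2 + 3/2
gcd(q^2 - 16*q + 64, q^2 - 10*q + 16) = q - 8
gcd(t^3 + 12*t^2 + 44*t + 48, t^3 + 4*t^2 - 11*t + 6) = t + 6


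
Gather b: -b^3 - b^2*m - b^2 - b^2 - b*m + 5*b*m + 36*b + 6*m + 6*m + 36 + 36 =-b^3 + b^2*(-m - 2) + b*(4*m + 36) + 12*m + 72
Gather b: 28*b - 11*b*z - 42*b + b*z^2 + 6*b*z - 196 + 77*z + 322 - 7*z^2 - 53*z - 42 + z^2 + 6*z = b*(z^2 - 5*z - 14) - 6*z^2 + 30*z + 84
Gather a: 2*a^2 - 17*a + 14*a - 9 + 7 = 2*a^2 - 3*a - 2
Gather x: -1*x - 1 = -x - 1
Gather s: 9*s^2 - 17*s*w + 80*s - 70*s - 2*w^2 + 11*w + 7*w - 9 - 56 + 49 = 9*s^2 + s*(10 - 17*w) - 2*w^2 + 18*w - 16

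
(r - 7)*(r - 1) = r^2 - 8*r + 7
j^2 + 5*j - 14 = (j - 2)*(j + 7)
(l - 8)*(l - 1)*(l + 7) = l^3 - 2*l^2 - 55*l + 56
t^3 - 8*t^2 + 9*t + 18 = (t - 6)*(t - 3)*(t + 1)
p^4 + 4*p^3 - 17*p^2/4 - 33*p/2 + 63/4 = (p - 3/2)*(p - 1)*(p + 3)*(p + 7/2)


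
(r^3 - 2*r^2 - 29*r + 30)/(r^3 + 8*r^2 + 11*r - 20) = (r - 6)/(r + 4)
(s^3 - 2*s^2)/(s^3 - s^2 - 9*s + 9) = s^2*(s - 2)/(s^3 - s^2 - 9*s + 9)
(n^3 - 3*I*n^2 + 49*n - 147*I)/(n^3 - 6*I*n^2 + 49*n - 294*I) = (n - 3*I)/(n - 6*I)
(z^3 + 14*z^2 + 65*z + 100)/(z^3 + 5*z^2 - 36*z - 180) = (z^2 + 9*z + 20)/(z^2 - 36)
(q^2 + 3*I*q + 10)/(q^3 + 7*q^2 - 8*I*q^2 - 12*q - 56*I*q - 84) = (q + 5*I)/(q^2 + q*(7 - 6*I) - 42*I)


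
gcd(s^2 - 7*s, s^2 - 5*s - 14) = s - 7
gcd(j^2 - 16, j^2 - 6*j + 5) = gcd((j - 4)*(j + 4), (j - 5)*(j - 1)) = 1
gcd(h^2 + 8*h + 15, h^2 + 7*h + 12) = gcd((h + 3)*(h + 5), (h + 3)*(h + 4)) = h + 3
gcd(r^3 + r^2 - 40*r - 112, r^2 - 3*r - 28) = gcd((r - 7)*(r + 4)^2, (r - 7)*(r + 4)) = r^2 - 3*r - 28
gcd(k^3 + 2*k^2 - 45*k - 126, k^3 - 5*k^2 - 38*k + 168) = k^2 - k - 42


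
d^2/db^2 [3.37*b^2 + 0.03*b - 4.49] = 6.74000000000000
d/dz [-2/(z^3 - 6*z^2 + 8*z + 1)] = 2*(3*z^2 - 12*z + 8)/(z^3 - 6*z^2 + 8*z + 1)^2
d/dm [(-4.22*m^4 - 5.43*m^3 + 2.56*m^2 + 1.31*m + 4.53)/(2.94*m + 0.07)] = (-37.2204*m^4 - 33.11*m^3 + 6.3861*m^2 + 0.3584*m - 13.2265)/(8.6436*m^2 + 0.4116*m + 0.0049)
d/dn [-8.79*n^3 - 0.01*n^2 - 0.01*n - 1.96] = -26.37*n^2 - 0.02*n - 0.01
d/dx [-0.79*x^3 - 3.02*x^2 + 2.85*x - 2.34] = -2.37*x^2 - 6.04*x + 2.85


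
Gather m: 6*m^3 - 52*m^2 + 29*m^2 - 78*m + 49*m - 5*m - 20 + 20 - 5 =6*m^3 - 23*m^2 - 34*m - 5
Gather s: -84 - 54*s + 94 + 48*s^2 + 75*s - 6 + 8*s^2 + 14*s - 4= 56*s^2 + 35*s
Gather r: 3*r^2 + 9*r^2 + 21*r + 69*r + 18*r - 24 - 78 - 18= 12*r^2 + 108*r - 120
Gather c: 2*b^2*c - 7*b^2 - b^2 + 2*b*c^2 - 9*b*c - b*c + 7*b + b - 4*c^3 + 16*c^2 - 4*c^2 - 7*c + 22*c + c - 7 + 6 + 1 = -8*b^2 + 8*b - 4*c^3 + c^2*(2*b + 12) + c*(2*b^2 - 10*b + 16)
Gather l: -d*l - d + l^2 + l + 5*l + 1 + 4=-d + l^2 + l*(6 - d) + 5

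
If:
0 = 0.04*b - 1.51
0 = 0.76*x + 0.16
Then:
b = 37.75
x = -0.21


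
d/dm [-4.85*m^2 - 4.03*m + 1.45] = -9.7*m - 4.03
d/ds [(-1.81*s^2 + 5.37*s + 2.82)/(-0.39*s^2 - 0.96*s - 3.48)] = (3.8319*s^2 + 14.7972*s - 15.9804)/(0.1521*s^4 + 0.7488*s^3 + 3.636*s^2 + 6.6816*s + 12.1104)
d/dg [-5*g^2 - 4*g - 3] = -10*g - 4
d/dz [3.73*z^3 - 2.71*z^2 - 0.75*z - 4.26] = 11.19*z^2 - 5.42*z - 0.75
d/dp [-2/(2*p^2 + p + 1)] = 2*(4*p + 1)/(2*p^2 + p + 1)^2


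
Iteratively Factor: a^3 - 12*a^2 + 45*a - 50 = (a - 5)*(a^2 - 7*a + 10) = (a - 5)^2*(a - 2)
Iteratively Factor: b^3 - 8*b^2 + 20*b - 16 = (b - 2)*(b^2 - 6*b + 8) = (b - 2)^2*(b - 4)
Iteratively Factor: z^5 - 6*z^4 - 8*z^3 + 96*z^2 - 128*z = (z - 4)*(z^4 - 2*z^3 - 16*z^2 + 32*z) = (z - 4)*(z - 2)*(z^3 - 16*z) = z*(z - 4)*(z - 2)*(z^2 - 16) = z*(z - 4)^2*(z - 2)*(z + 4)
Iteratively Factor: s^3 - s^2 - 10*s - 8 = (s - 4)*(s^2 + 3*s + 2) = (s - 4)*(s + 1)*(s + 2)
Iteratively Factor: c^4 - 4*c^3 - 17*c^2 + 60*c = (c)*(c^3 - 4*c^2 - 17*c + 60) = c*(c + 4)*(c^2 - 8*c + 15) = c*(c - 5)*(c + 4)*(c - 3)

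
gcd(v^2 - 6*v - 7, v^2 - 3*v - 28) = v - 7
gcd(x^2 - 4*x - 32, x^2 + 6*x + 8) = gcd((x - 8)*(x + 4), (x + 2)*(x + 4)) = x + 4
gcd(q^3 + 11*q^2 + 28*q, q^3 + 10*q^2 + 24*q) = q^2 + 4*q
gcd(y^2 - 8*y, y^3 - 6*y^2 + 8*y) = y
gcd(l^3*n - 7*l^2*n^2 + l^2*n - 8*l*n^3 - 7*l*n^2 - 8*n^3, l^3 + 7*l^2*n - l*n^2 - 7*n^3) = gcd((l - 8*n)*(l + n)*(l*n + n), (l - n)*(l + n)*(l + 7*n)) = l + n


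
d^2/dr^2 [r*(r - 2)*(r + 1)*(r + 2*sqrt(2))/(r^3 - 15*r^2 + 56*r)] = 8*(7*sqrt(2)*r^3 + 38*r^3 - 588*r^2 - 87*sqrt(2)*r^2 + 129*sqrt(2)*r + 2436*r - 1204 + 979*sqrt(2))/(r^6 - 45*r^5 + 843*r^4 - 8415*r^3 + 47208*r^2 - 141120*r + 175616)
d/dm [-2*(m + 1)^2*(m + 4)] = 6*(-m - 3)*(m + 1)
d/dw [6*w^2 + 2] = 12*w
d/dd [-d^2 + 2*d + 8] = 2 - 2*d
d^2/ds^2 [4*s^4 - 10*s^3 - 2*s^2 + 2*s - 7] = 48*s^2 - 60*s - 4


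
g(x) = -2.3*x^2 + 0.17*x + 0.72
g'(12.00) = -55.03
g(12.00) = -328.44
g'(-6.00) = 27.77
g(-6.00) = -83.10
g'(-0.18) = 1.00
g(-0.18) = 0.61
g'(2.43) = -11.01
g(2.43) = -12.45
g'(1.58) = -7.10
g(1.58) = -4.75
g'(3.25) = -14.78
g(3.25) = -23.02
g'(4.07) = -18.55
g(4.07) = -36.69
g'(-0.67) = 3.25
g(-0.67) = -0.43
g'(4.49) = -20.48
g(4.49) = -44.88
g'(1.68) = -7.56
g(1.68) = -5.49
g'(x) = 0.17 - 4.6*x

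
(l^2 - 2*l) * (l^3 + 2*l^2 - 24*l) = l^5 - 28*l^3 + 48*l^2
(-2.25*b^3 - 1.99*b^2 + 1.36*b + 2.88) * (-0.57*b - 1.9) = 1.2825*b^4 + 5.4093*b^3 + 3.0058*b^2 - 4.2256*b - 5.472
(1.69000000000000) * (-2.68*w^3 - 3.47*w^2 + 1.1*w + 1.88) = -4.5292*w^3 - 5.8643*w^2 + 1.859*w + 3.1772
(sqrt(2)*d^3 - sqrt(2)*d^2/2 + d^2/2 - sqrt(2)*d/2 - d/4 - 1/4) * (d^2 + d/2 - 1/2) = sqrt(2)*d^5 + d^4/2 - 5*sqrt(2)*d^3/4 - 5*d^2/8 + sqrt(2)*d/4 + 1/8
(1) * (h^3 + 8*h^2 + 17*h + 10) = h^3 + 8*h^2 + 17*h + 10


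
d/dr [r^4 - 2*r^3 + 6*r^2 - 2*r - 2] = 4*r^3 - 6*r^2 + 12*r - 2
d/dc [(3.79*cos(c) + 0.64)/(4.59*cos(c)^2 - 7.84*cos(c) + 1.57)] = (17.3961*cos(c)^2 + 5.8752*cos(c) - 10.9679)*sin(c)/(21.0681*cos(c)^4 - 71.9712*cos(c)^3 + 75.8782*cos(c)^2 - 24.6176*cos(c) + 2.4649)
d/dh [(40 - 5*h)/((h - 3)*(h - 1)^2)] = 5*(2*h^2 - 27*h + 53)/(h^5 - 9*h^4 + 30*h^3 - 46*h^2 + 33*h - 9)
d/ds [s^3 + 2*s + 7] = 3*s^2 + 2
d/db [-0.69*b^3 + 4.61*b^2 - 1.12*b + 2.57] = -2.07*b^2 + 9.22*b - 1.12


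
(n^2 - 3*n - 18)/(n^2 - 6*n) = (n + 3)/n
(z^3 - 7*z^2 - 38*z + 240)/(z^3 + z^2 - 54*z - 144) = (z - 5)/(z + 3)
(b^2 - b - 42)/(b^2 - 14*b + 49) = (b + 6)/(b - 7)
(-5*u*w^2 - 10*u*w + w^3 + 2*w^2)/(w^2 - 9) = w*(-5*u*w - 10*u + w^2 + 2*w)/(w^2 - 9)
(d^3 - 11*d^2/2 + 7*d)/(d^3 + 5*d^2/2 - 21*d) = (d - 2)/(d + 6)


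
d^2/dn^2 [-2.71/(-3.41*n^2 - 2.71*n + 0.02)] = (-63.024302*n^2 - 50.086762*n + 2.71*(6.82*n + 2.71)*(13.64*n + 5.42) + 0.369644)/(3.41*n^2 + 2.71*n - 0.02)^3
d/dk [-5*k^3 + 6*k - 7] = 6 - 15*k^2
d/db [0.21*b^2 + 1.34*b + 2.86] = 0.42*b + 1.34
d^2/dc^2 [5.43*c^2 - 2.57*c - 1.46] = 10.8600000000000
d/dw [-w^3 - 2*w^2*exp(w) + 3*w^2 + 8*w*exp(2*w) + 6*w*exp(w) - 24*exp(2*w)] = -2*w^2*exp(w) - 3*w^2 + 16*w*exp(2*w) + 2*w*exp(w) + 6*w - 40*exp(2*w) + 6*exp(w)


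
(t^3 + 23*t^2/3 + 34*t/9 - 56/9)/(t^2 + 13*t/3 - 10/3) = (3*t^2 + 25*t + 28)/(3*(t + 5))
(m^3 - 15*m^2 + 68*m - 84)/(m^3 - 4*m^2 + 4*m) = (m^2 - 13*m + 42)/(m*(m - 2))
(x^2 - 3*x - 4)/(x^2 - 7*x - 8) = (x - 4)/(x - 8)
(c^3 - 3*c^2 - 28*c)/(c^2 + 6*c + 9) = c*(c^2 - 3*c - 28)/(c^2 + 6*c + 9)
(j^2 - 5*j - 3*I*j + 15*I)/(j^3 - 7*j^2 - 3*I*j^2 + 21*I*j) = (j - 5)/(j*(j - 7))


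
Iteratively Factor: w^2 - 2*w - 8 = (w + 2)*(w - 4)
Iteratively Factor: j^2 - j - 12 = (j + 3)*(j - 4)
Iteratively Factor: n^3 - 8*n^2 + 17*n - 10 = (n - 1)*(n^2 - 7*n + 10) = (n - 2)*(n - 1)*(n - 5)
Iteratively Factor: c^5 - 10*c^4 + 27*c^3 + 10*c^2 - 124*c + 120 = (c - 2)*(c^4 - 8*c^3 + 11*c^2 + 32*c - 60) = (c - 3)*(c - 2)*(c^3 - 5*c^2 - 4*c + 20) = (c - 3)*(c - 2)^2*(c^2 - 3*c - 10) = (c - 5)*(c - 3)*(c - 2)^2*(c + 2)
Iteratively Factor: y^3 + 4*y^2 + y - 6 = (y + 2)*(y^2 + 2*y - 3) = (y + 2)*(y + 3)*(y - 1)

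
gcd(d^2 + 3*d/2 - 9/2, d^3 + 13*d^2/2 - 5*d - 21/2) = d - 3/2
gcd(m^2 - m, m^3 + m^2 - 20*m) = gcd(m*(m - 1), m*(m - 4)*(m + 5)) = m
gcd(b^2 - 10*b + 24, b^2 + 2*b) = 1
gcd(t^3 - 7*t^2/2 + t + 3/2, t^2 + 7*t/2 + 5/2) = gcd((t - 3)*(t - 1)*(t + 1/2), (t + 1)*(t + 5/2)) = 1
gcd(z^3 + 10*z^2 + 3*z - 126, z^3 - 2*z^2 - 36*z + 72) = z + 6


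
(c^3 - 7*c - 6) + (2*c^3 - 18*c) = 3*c^3 - 25*c - 6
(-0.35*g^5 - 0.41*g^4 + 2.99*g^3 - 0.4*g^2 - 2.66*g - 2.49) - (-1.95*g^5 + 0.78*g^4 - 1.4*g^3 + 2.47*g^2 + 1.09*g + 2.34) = 1.6*g^5 - 1.19*g^4 + 4.39*g^3 - 2.87*g^2 - 3.75*g - 4.83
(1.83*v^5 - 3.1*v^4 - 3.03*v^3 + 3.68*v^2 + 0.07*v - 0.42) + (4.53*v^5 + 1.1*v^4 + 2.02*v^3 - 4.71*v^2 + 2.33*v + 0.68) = 6.36*v^5 - 2.0*v^4 - 1.01*v^3 - 1.03*v^2 + 2.4*v + 0.26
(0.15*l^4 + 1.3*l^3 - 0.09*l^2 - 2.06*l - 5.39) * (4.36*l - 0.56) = 0.654*l^5 + 5.584*l^4 - 1.1204*l^3 - 8.9312*l^2 - 22.3468*l + 3.0184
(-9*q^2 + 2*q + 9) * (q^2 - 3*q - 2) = -9*q^4 + 29*q^3 + 21*q^2 - 31*q - 18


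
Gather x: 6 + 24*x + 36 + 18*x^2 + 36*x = 18*x^2 + 60*x + 42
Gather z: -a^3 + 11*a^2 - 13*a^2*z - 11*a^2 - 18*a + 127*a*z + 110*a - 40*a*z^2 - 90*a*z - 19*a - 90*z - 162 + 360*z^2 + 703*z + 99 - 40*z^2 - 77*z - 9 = -a^3 + 73*a + z^2*(320 - 40*a) + z*(-13*a^2 + 37*a + 536) - 72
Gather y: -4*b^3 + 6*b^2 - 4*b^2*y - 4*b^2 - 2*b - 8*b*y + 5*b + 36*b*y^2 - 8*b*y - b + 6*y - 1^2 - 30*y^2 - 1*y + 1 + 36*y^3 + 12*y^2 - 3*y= -4*b^3 + 2*b^2 + 2*b + 36*y^3 + y^2*(36*b - 18) + y*(-4*b^2 - 16*b + 2)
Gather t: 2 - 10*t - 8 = -10*t - 6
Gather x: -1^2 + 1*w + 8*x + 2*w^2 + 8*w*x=2*w^2 + w + x*(8*w + 8) - 1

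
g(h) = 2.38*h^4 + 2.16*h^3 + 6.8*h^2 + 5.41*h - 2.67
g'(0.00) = 5.41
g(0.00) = -2.67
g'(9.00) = 7592.77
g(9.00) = 17786.64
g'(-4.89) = -1019.32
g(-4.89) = 1241.76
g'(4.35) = 970.81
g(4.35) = 1179.52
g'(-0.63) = -2.97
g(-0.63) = -3.54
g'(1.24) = 50.39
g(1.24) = 24.24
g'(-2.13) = -86.16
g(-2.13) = 44.77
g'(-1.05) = -12.75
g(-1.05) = -0.46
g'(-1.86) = -58.73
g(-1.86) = 25.38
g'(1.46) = 68.71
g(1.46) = 37.26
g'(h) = 9.52*h^3 + 6.48*h^2 + 13.6*h + 5.41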